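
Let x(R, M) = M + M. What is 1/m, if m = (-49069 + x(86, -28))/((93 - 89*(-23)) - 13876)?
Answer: 3912/16375 ≈ 0.23890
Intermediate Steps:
x(R, M) = 2*M
m = 16375/3912 (m = (-49069 + 2*(-28))/((93 - 89*(-23)) - 13876) = (-49069 - 56)/((93 + 2047) - 13876) = -49125/(2140 - 13876) = -49125/(-11736) = -49125*(-1/11736) = 16375/3912 ≈ 4.1858)
1/m = 1/(16375/3912) = 3912/16375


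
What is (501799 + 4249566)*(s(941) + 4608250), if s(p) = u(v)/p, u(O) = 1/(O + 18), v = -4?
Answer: 288451024031458865/13174 ≈ 2.1895e+13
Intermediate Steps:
u(O) = 1/(18 + O)
s(p) = 1/(14*p) (s(p) = 1/((18 - 4)*p) = 1/(14*p))
(501799 + 4249566)*(s(941) + 4608250) = (501799 + 4249566)*((1/14)/941 + 4608250) = 4751365*((1/14)*(1/941) + 4608250) = 4751365*(1/13174 + 4608250) = 4751365*(60709085501/13174) = 288451024031458865/13174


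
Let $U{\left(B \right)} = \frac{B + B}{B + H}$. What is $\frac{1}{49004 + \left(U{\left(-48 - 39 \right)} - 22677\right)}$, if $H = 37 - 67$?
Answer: $\frac{39}{1026811} \approx 3.7982 \cdot 10^{-5}$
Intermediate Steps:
$H = -30$
$U{\left(B \right)} = \frac{2 B}{-30 + B}$ ($U{\left(B \right)} = \frac{B + B}{B - 30} = \frac{2 B}{-30 + B}$)
$\frac{1}{49004 + \left(U{\left(-48 - 39 \right)} - 22677\right)} = \frac{1}{49004 - \left(22677 - \frac{2 \left(-48 - 39\right)}{-30 - 87}\right)} = \frac{1}{49004 - \left(22677 + \frac{174}{-30 - 87}\right)} = \frac{1}{49004 - \left(22677 + \frac{174}{-117}\right)} = \frac{1}{49004 - \left(22677 + 174 \left(- \frac{1}{117}\right)\right)} = \frac{1}{49004 + \left(\frac{58}{39} - 22677\right)} = \frac{1}{49004 - \frac{884345}{39}} = \frac{1}{\frac{1026811}{39}} = \frac{39}{1026811}$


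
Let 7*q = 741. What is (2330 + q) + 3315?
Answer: 40256/7 ≈ 5750.9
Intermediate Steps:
q = 741/7 (q = (1/7)*741 = 741/7 ≈ 105.86)
(2330 + q) + 3315 = (2330 + 741/7) + 3315 = 17051/7 + 3315 = 40256/7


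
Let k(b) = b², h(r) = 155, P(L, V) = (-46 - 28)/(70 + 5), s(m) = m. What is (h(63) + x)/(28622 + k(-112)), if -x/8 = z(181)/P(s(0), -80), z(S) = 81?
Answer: 30035/1523142 ≈ 0.019719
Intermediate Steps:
P(L, V) = -74/75
x = 24300/37 (x = -648/(-74/75) = -648*(-75)/74 = -8*(-6075/74) = 24300/37 ≈ 656.76)
(h(63) + x)/(28622 + k(-112)) = (155 + 24300/37)/(28622 + (-112)²) = 30035/(37*(28622 + 12544)) = (30035/37)/41166 = (30035/37)*(1/41166) = 30035/1523142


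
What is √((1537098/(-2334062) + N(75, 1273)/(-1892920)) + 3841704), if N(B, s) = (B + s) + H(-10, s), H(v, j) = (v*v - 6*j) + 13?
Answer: 3*√520775601902802025120925512590/1104548160260 ≈ 1960.0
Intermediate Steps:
H(v, j) = 13 + v² - 6*j (H(v, j) = (v² - 6*j) + 13 = 13 + v² - 6*j)
N(B, s) = 113 + B - 5*s (N(B, s) = (B + s) + (13 + (-10)² - 6*s) = (B + s) + (13 + 100 - 6*s) = (B + s) + (113 - 6*s) = 113 + B - 5*s)
√((1537098/(-2334062) + N(75, 1273)/(-1892920)) + 3841704) = √((1537098/(-2334062) + (113 + 75 - 5*1273)/(-1892920)) + 3841704) = √((1537098*(-1/2334062) + (113 + 75 - 6365)*(-1/1892920)) + 3841704) = √((-768549/1167031 - 6177*(-1/1892920)) + 3841704) = √((-768549/1167031 + 6177/1892920) + 3841704) = √(-1447593022593/2209096320520 + 3841704) = √(8486692723333943487/2209096320520) = 3*√520775601902802025120925512590/1104548160260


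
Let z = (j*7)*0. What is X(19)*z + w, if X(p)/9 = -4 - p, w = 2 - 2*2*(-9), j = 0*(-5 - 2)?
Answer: 38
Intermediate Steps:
j = 0 (j = 0*(-7) = 0)
w = 38 (w = 2 - 4*(-9) = 2 + 36 = 38)
X(p) = -36 - 9*p (X(p) = 9*(-4 - p) = -36 - 9*p)
z = 0 (z = (0*7)*0 = 0*0 = 0)
X(19)*z + w = (-36 - 9*19)*0 + 38 = (-36 - 171)*0 + 38 = -207*0 + 38 = 0 + 38 = 38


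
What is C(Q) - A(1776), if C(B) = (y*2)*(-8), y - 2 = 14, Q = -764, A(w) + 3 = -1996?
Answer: 1743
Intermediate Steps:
A(w) = -1999 (A(w) = -3 - 1996 = -1999)
y = 16 (y = 2 + 14 = 16)
C(B) = -256 (C(B) = (16*2)*(-8) = 32*(-8) = -256)
C(Q) - A(1776) = -256 - 1*(-1999) = -256 + 1999 = 1743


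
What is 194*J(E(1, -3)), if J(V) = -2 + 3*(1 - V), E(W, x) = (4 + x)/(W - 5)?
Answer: 679/2 ≈ 339.50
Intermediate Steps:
E(W, x) = (4 + x)/(-5 + W)
J(V) = 1 - 3*V (J(V) = -2 + (3 - 3*V) = 1 - 3*V)
194*J(E(1, -3)) = 194*(1 - 3*(4 - 3)/(-5 + 1)) = 194*(1 - 3/(-4)) = 194*(1 - (-3)/4) = 194*(1 - 3*(-¼)) = 194*(1 + ¾) = 194*(7/4) = 679/2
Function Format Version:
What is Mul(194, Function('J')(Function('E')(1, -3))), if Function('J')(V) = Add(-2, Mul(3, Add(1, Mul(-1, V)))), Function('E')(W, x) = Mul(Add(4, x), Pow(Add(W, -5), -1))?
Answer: Rational(679, 2) ≈ 339.50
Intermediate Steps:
Function('E')(W, x) = Mul(Pow(Add(-5, W), -1), Add(4, x)) (Function('E')(W, x) = Mul(Add(4, x), Pow(Add(-5, W), -1)) = Mul(Pow(Add(-5, W), -1), Add(4, x)))
Function('J')(V) = Add(1, Mul(-3, V)) (Function('J')(V) = Add(-2, Add(3, Mul(-3, V))) = Add(1, Mul(-3, V)))
Mul(194, Function('J')(Function('E')(1, -3))) = Mul(194, Add(1, Mul(-3, Mul(Pow(Add(-5, 1), -1), Add(4, -3))))) = Mul(194, Add(1, Mul(-3, Mul(Pow(-4, -1), 1)))) = Mul(194, Add(1, Mul(-3, Mul(Rational(-1, 4), 1)))) = Mul(194, Add(1, Mul(-3, Rational(-1, 4)))) = Mul(194, Add(1, Rational(3, 4))) = Mul(194, Rational(7, 4)) = Rational(679, 2)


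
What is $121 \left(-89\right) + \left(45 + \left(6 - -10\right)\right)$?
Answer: $-10708$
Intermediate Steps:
$121 \left(-89\right) + \left(45 + \left(6 - -10\right)\right) = -10769 + \left(45 + \left(6 + 10\right)\right) = -10769 + \left(45 + 16\right) = -10769 + 61 = -10708$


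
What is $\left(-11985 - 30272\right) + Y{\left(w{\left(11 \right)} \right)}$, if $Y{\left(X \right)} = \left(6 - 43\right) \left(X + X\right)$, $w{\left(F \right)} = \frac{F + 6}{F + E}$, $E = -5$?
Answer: $- \frac{127400}{3} \approx -42467.0$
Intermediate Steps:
$w{\left(F \right)} = \frac{6 + F}{-5 + F}$ ($w{\left(F \right)} = \frac{F + 6}{F - 5} = \frac{6 + F}{-5 + F}$)
$Y{\left(X \right)} = - 74 X$ ($Y{\left(X \right)} = - 37 \cdot 2 X = - 74 X$)
$\left(-11985 - 30272\right) + Y{\left(w{\left(11 \right)} \right)} = \left(-11985 - 30272\right) - 74 \frac{6 + 11}{-5 + 11} = -42257 - 74 \cdot \frac{1}{6} \cdot 17 = -42257 - \frac{629}{3} = - \frac{127400}{3}$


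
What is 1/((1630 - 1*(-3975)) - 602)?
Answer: 1/5003 ≈ 0.00019988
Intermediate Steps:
1/((1630 - 1*(-3975)) - 602) = 1/((1630 + 3975) - 602) = 1/(5605 - 602) = 1/5003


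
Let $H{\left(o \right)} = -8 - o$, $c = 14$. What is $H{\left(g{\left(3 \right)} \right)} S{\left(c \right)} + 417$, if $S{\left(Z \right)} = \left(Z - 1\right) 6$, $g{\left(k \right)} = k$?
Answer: $-441$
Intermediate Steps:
$S{\left(Z \right)} = -6 + 6 Z$ ($S{\left(Z \right)} = \left(-1 + Z\right) 6 = -6 + 6 Z$)
$H{\left(g{\left(3 \right)} \right)} S{\left(c \right)} + 417 = \left(-8 - 3\right) \left(-6 + 6 \cdot 14\right) + 417 = \left(-8 - 3\right) \left(-6 + 84\right) + 417 = \left(-11\right) 78 + 417 = -858 + 417 = -441$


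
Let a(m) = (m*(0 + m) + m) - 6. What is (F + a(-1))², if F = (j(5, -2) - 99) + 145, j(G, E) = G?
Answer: 2025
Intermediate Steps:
a(m) = -6 + m + m² (a(m) = (m*m + m) - 6 = (m² + m) - 6 = (m + m²) - 6 = -6 + m + m²)
F = 51 (F = (5 - 99) + 145 = -94 + 145 = 51)
(F + a(-1))² = (51 + (-6 - 1 + (-1)²))² = (51 + (-6 - 1 + 1))² = (51 - 6)² = 45² = 2025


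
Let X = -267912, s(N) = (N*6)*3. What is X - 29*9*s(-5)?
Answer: -244422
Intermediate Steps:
s(N) = 18*N (s(N) = (6*N)*3 = 18*N)
X - 29*9*s(-5) = -267912 - 29*9*18*(-5) = -267912 - 261*(-90) = -267912 - 1*(-23490) = -267912 + 23490 = -244422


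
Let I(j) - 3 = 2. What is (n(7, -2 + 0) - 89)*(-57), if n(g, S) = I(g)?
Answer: 4788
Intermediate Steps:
I(j) = 5 (I(j) = 3 + 2 = 5)
n(g, S) = 5
(n(7, -2 + 0) - 89)*(-57) = (5 - 89)*(-57) = -84*(-57) = 4788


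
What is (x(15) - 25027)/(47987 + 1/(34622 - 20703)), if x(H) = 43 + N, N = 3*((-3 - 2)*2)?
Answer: -174084933/333965527 ≈ -0.52127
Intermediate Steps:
N = -30 (N = 3*(-5*2) = 3*(-10) = -30)
x(H) = 13 (x(H) = 43 - 30 = 13)
(x(15) - 25027)/(47987 + 1/(34622 - 20703)) = (13 - 25027)/(47987 + 1/(34622 - 20703)) = -25014/(47987 + 1/13919) = -25014/667931054/13919 = -25014*13919/667931054 = -174084933/333965527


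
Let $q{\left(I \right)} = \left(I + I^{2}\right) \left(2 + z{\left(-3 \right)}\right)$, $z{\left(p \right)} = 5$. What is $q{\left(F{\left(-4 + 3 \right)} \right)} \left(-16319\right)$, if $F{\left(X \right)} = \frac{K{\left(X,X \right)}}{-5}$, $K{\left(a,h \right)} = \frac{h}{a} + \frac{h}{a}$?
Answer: $\frac{685398}{25} \approx 27416.0$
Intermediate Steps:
$K{\left(a,h \right)} = \frac{2 h}{a}$
$F{\left(X \right)} = - \frac{2}{5}$ ($F{\left(X \right)} = \frac{2 X \frac{1}{X}}{-5} = 2 \left(- \frac{1}{5}\right) = - \frac{2}{5}$)
$q{\left(I \right)} = 7 I + 7 I^{2}$ ($q{\left(I \right)} = \left(I + I^{2}\right) \left(2 + 5\right) = \left(I + I^{2}\right) 7 = 7 I + 7 I^{2}$)
$q{\left(F{\left(-4 + 3 \right)} \right)} \left(-16319\right) = 7 \left(- \frac{2}{5}\right) \left(1 - \frac{2}{5}\right) \left(-16319\right) = 7 \left(- \frac{2}{5}\right) \frac{3}{5} \left(-16319\right) = \left(- \frac{42}{25}\right) \left(-16319\right) = \frac{685398}{25}$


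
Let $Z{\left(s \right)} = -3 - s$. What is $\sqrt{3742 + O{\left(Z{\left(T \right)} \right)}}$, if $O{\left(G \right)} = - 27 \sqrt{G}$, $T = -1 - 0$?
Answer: $\sqrt{3742 - 27 i \sqrt{2}} \approx 61.173 - 0.3121 i$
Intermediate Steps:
$T = -1$ ($T = -1 + 0 = -1$)
$\sqrt{3742 + O{\left(Z{\left(T \right)} \right)}} = \sqrt{3742 - 27 \sqrt{-3 - -1}} = \sqrt{3742 - 27 \sqrt{-3 + 1}} = \sqrt{3742 - 27 \sqrt{-2}} = \sqrt{3742 - 27 i \sqrt{2}}$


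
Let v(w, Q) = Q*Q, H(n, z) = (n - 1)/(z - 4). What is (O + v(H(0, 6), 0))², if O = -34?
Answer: 1156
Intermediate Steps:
H(n, z) = (-1 + n)/(-4 + z)
v(w, Q) = Q²
(O + v(H(0, 6), 0))² = (-34 + 0²)² = (-34 + 0)² = (-34)² = 1156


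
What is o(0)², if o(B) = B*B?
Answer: 0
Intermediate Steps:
o(B) = B²
o(0)² = (0²)² = 0² = 0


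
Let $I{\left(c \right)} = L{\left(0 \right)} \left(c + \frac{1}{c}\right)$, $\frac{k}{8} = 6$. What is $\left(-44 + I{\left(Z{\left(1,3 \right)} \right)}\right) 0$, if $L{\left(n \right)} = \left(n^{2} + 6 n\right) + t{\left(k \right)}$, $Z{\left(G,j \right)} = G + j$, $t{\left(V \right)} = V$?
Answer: $0$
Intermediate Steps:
$k = 48$ ($k = 8 \cdot 6 = 48$)
$L{\left(n \right)} = 48 + n^{2} + 6 n$ ($L{\left(n \right)} = \left(n^{2} + 6 n\right) + 48 = 48 + n^{2} + 6 n$)
$I{\left(c \right)} = 48 c + \frac{48}{c}$ ($I{\left(c \right)} = \left(48 + 0^{2} + 6 \cdot 0\right) \left(c + \frac{1}{c}\right) = \left(48 + 0 + 0\right) \left(c + \frac{1}{c}\right) = 48 \left(c + \frac{1}{c}\right) = 48 c + \frac{48}{c}$)
$\left(-44 + I{\left(Z{\left(1,3 \right)} \right)}\right) 0 = \left(-44 + \left(48 \left(1 + 3\right) + \frac{48}{1 + 3}\right)\right) 0 = \left(-44 + \left(48 \cdot 4 + \frac{48}{4}\right)\right) 0 = \left(-44 + \left(192 + 48 \cdot \frac{1}{4}\right)\right) 0 = \left(-44 + \left(192 + 12\right)\right) 0 = \left(-44 + 204\right) 0 = 160 \cdot 0 = 0$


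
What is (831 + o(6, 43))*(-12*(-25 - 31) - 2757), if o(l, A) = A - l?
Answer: -1809780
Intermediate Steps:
(831 + o(6, 43))*(-12*(-25 - 31) - 2757) = (831 + (43 - 1*6))*(-12*(-25 - 31) - 2757) = (831 + (43 - 6))*(-12*(-56) - 2757) = (831 + 37)*(672 - 2757) = 868*(-2085) = -1809780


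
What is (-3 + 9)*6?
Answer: 36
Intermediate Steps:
(-3 + 9)*6 = 6*6 = 36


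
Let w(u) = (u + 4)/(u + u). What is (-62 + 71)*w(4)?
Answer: 9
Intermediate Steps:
w(u) = (4 + u)/(2*u) (w(u) = (4 + u)/((2*u)) = (4 + u)*(1/(2*u)) = (4 + u)/(2*u))
(-62 + 71)*w(4) = (-62 + 71)*((½)*(4 + 4)/4) = 9*((½)*(¼)*8) = 9*1 = 9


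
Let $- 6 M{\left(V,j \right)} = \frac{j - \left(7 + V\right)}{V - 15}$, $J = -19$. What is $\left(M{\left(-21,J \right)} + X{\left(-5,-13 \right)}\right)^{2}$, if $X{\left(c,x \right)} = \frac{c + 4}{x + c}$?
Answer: $\frac{49}{46656} \approx 0.0010502$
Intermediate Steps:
$X{\left(c,x \right)} = \frac{4 + c}{c + x}$
$M{\left(V,j \right)} = - \frac{-7 + j - V}{6 \left(-15 + V\right)}$ ($M{\left(V,j \right)} = - \frac{\left(j - \left(7 + V\right)\right) \frac{1}{V - 15}}{6} = - \frac{\left(-7 + j - V\right) \frac{1}{-15 + V}}{6} = - \frac{\frac{1}{-15 + V} \left(-7 + j - V\right)}{6} = - \frac{-7 + j - V}{6 \left(-15 + V\right)}$)
$\left(M{\left(-21,J \right)} + X{\left(-5,-13 \right)}\right)^{2} = \left(\frac{7 - 21 - -19}{6 \left(-15 - 21\right)} + \frac{4 - 5}{-5 - 13}\right)^{2} = \left(\frac{7 - 21 + 19}{6 \left(-36\right)} + \frac{1}{-18} \left(-1\right)\right)^{2} = \left(\frac{1}{6} \left(- \frac{1}{36}\right) 5 - - \frac{1}{18}\right)^{2} = \left(- \frac{5}{216} + \frac{1}{18}\right)^{2} = \left(\frac{7}{216}\right)^{2} = \frac{49}{46656}$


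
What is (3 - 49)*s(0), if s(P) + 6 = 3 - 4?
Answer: 322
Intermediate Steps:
s(P) = -7 (s(P) = -6 + (3 - 4) = -6 - 1 = -7)
(3 - 49)*s(0) = (3 - 49)*(-7) = -46*(-7) = 322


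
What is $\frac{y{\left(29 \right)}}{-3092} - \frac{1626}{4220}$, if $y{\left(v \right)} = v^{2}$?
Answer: $- \frac{2144153}{3262060} \approx -0.6573$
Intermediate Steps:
$\frac{y{\left(29 \right)}}{-3092} - \frac{1626}{4220} = \frac{29^{2}}{-3092} - \frac{1626}{4220} = 841 \left(- \frac{1}{3092}\right) - \frac{813}{2110} = - \frac{841}{3092} - \frac{813}{2110} = - \frac{2144153}{3262060}$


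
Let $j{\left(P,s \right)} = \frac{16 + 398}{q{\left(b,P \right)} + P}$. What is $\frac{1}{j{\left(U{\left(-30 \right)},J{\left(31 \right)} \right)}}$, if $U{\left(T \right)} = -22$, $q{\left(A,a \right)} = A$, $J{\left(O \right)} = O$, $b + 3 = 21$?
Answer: $- \frac{2}{207} \approx -0.0096618$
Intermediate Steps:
$b = 18$ ($b = -3 + 21 = 18$)
$j{\left(P,s \right)} = \frac{414}{18 + P}$ ($j{\left(P,s \right)} = \frac{16 + 398}{18 + P} = \frac{414}{18 + P}$)
$\frac{1}{j{\left(U{\left(-30 \right)},J{\left(31 \right)} \right)}} = \frac{1}{414 \frac{1}{18 - 22}} = \frac{1}{414 \frac{1}{-4}} = \frac{1}{414 \left(- \frac{1}{4}\right)} = \frac{1}{- \frac{207}{2}} = - \frac{2}{207}$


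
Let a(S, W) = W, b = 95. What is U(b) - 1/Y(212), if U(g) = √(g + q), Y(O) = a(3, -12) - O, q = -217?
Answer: 1/224 + I*√122 ≈ 0.0044643 + 11.045*I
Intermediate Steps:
Y(O) = -12 - O
U(g) = √(-217 + g) (U(g) = √(g - 217) = √(-217 + g))
U(b) - 1/Y(212) = √(-217 + 95) - 1/(-12 - 1*212) = √(-122) - 1/(-12 - 212) = I*√122 - 1/(-224) = I*√122 - 1*(-1/224) = I*√122 + 1/224 = 1/224 + I*√122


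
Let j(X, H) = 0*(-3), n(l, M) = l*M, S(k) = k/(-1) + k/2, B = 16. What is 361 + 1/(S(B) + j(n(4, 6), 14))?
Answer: 2887/8 ≈ 360.88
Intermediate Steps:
S(k) = -k/2 (S(k) = k*(-1) + k*(½) = -k + k/2 = -k/2)
n(l, M) = M*l
j(X, H) = 0
361 + 1/(S(B) + j(n(4, 6), 14)) = 361 + 1/(-½*16 + 0) = 361 + 1/(-8 + 0) = 361 + 1/(-8) = 361 - ⅛ = 2887/8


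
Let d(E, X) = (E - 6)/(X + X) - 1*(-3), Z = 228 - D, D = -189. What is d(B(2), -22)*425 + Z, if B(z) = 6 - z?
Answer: 37649/22 ≈ 1711.3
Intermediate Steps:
Z = 417 (Z = 228 - 1*(-189) = 228 + 189 = 417)
d(E, X) = 3 + (-6 + E)/(2*X) (d(E, X) = (-6 + E)/((2*X)) + 3 = (-6 + E)*(1/(2*X)) + 3 = (-6 + E)/(2*X) + 3 = 3 + (-6 + E)/(2*X))
d(B(2), -22)*425 + Z = ((½)*(-6 + (6 - 1*2) + 6*(-22))/(-22))*425 + 417 = ((½)*(-1/22)*(-6 + (6 - 2) - 132))*425 + 417 = ((½)*(-1/22)*(-6 + 4 - 132))*425 + 417 = ((½)*(-1/22)*(-134))*425 + 417 = (67/22)*425 + 417 = 28475/22 + 417 = 37649/22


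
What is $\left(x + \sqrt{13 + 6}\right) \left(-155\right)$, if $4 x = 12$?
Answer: $-465 - 155 \sqrt{19} \approx -1140.6$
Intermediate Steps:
$x = 3$ ($x = \frac{1}{4} \cdot 12 = 3$)
$\left(x + \sqrt{13 + 6}\right) \left(-155\right) = \left(3 + \sqrt{13 + 6}\right) \left(-155\right) = \left(3 + \sqrt{19}\right) \left(-155\right) = -465 - 155 \sqrt{19}$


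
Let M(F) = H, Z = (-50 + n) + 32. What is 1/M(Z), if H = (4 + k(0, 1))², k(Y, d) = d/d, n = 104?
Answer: 1/25 ≈ 0.040000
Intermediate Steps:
k(Y, d) = 1
H = 25 (H = (4 + 1)² = 5² = 25)
Z = 86 (Z = (-50 + 104) + 32 = 54 + 32 = 86)
M(F) = 25
1/M(Z) = 1/25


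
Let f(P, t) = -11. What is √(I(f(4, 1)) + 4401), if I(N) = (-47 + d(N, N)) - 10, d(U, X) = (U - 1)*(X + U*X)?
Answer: 12*√21 ≈ 54.991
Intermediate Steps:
d(U, X) = (-1 + U)*(X + U*X)
I(N) = -57 + N*(-1 + N²) (I(N) = (-47 + N*(-1 + N²)) - 10 = -57 + N*(-1 + N²))
√(I(f(4, 1)) + 4401) = √((-57 + (-11)³ - 1*(-11)) + 4401) = √((-57 - 1331 + 11) + 4401) = √(-1377 + 4401) = √3024 = 12*√21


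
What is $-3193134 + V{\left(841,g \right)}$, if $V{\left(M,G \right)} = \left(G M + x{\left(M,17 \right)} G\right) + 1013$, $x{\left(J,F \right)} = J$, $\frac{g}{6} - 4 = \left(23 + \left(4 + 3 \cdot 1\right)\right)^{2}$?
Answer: $5931047$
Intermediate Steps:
$g = 5424$ ($g = 24 + 6 \left(23 + \left(4 + 3 \cdot 1\right)\right)^{2} = 24 + 6 \left(23 + \left(4 + 3\right)\right)^{2} = 24 + 6 \left(23 + 7\right)^{2} = 24 + 6 \cdot 30^{2} = 24 + 6 \cdot 900 = 24 + 5400 = 5424$)
$V{\left(M,G \right)} = 1013 + 2 G M$ ($V{\left(M,G \right)} = \left(G M + M G\right) + 1013 = \left(G M + G M\right) + 1013 = 2 G M + 1013 = 1013 + 2 G M$)
$-3193134 + V{\left(841,g \right)} = -3193134 + \left(1013 + 2 \cdot 5424 \cdot 841\right) = -3193134 + \left(1013 + 9123168\right) = -3193134 + 9124181 = 5931047$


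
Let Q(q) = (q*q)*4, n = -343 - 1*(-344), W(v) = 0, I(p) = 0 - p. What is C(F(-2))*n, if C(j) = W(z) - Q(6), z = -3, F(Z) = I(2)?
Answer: -144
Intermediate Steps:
I(p) = -p
F(Z) = -2 (F(Z) = -1*2 = -2)
n = 1 (n = -343 + 344 = 1)
Q(q) = 4*q² (Q(q) = q²*4 = 4*q²)
C(j) = -144 (C(j) = 0 - 4*6² = 0 - 4*36 = 0 - 1*144 = 0 - 144 = -144)
C(F(-2))*n = -144*1 = -144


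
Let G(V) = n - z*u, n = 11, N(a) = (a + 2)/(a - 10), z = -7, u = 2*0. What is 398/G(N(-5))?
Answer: 398/11 ≈ 36.182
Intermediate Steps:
u = 0
N(a) = (2 + a)/(-10 + a)
G(V) = 11 (G(V) = 11 - (-7)*0 = 11 - 1*0 = 11 + 0 = 11)
398/G(N(-5)) = 398/11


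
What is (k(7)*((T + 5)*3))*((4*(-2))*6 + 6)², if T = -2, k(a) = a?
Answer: 111132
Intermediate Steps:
(k(7)*((T + 5)*3))*((4*(-2))*6 + 6)² = (7*((-2 + 5)*3))*((4*(-2))*6 + 6)² = (7*(3*3))*(-8*6 + 6)² = (7*9)*(-48 + 6)² = 63*(-42)² = 63*1764 = 111132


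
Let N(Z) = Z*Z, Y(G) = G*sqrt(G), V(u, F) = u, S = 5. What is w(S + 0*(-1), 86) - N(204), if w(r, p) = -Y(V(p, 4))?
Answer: -41616 - 86*sqrt(86) ≈ -42414.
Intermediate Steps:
Y(G) = G**(3/2)
w(r, p) = -p**(3/2)
N(Z) = Z**2
w(S + 0*(-1), 86) - N(204) = -86**(3/2) - 1*204**2 = -86*sqrt(86) - 1*41616 = -86*sqrt(86) - 41616 = -41616 - 86*sqrt(86)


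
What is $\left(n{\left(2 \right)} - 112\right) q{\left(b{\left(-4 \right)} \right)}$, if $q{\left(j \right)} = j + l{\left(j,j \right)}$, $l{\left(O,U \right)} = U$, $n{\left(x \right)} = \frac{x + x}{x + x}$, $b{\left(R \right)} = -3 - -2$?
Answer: $222$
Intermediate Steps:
$b{\left(R \right)} = -1$ ($b{\left(R \right)} = -3 + 2 = -1$)
$n{\left(x \right)} = 1$ ($n{\left(x \right)} = \frac{2 x}{2 x} = 2 x \frac{1}{2 x} = 1$)
$q{\left(j \right)} = 2 j$ ($q{\left(j \right)} = j + j = 2 j$)
$\left(n{\left(2 \right)} - 112\right) q{\left(b{\left(-4 \right)} \right)} = \left(1 - 112\right) 2 \left(-1\right) = \left(-111\right) \left(-2\right) = 222$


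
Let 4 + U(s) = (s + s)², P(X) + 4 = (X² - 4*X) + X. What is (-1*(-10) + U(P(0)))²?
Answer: 4900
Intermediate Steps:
P(X) = -4 + X² - 3*X (P(X) = -4 + ((X² - 4*X) + X) = -4 + (X² - 3*X) = -4 + X² - 3*X)
U(s) = -4 + 4*s² (U(s) = -4 + (s + s)² = -4 + (2*s)² = -4 + 4*s²)
(-1*(-10) + U(P(0)))² = (-1*(-10) + (-4 + 4*(-4 + 0² - 3*0)²))² = (10 + (-4 + 4*(-4 + 0 + 0)²))² = (10 + (-4 + 4*(-4)²))² = (10 + (-4 + 4*16))² = (10 + (-4 + 64))² = (10 + 60)² = 70² = 4900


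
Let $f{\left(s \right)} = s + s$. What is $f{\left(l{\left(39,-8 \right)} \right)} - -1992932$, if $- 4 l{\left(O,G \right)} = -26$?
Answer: $1992945$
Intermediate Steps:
$l{\left(O,G \right)} = \frac{13}{2}$ ($l{\left(O,G \right)} = \left(- \frac{1}{4}\right) \left(-26\right) = \frac{13}{2}$)
$f{\left(s \right)} = 2 s$
$f{\left(l{\left(39,-8 \right)} \right)} - -1992932 = 2 \cdot \frac{13}{2} - -1992932 = 13 + 1992932 = 1992945$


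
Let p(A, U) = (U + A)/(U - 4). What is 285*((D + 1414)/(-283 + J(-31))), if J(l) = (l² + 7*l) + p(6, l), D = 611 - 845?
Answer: 588525/808 ≈ 728.37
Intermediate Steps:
D = -234
p(A, U) = (A + U)/(-4 + U)
J(l) = l² + 7*l + (6 + l)/(-4 + l) (J(l) = (l² + 7*l) + (6 + l)/(-4 + l) = l² + 7*l + (6 + l)/(-4 + l))
285*((D + 1414)/(-283 + J(-31))) = 285*((-234 + 1414)/(-283 + (6 - 31 - 31*(-4 - 31)*(7 - 31))/(-4 - 31))) = 285*(1180/(-283 + (6 - 31 - 31*(-35)*(-24))/(-35))) = 285*(1180/(-283 - (6 - 31 - 26040)/35)) = 285*(1180/(-283 - 1/35*(-26065))) = 285*(1180/(-283 + 5213/7)) = 285*(1180/(3232/7)) = 285*(1180*(7/3232)) = 285*(2065/808) = 588525/808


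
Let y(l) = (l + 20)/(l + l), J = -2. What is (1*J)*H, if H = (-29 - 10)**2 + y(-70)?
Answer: -21299/7 ≈ -3042.7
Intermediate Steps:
y(l) = (20 + l)/(2*l) (y(l) = (20 + l)/((2*l)) = (20 + l)*(1/(2*l)) = (20 + l)/(2*l))
H = 21299/14 (H = (-29 - 10)**2 + (1/2)*(20 - 70)/(-70) = (-39)**2 + (1/2)*(-1/70)*(-50) = 1521 + 5/14 = 21299/14 ≈ 1521.4)
(1*J)*H = (1*(-2))*(21299/14) = -2*21299/14 = -21299/7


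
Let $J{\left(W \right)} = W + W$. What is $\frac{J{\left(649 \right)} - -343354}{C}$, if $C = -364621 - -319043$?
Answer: $- \frac{172326}{22789} \approx -7.5618$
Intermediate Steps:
$J{\left(W \right)} = 2 W$
$C = -45578$ ($C = -364621 + 319043 = -45578$)
$\frac{J{\left(649 \right)} - -343354}{C} = \frac{2 \cdot 649 - -343354}{-45578} = \left(1298 + 343354\right) \left(- \frac{1}{45578}\right) = 344652 \left(- \frac{1}{45578}\right) = - \frac{172326}{22789}$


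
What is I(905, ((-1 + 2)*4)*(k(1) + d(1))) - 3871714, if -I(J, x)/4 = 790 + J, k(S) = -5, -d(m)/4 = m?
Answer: -3878494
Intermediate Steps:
d(m) = -4*m
I(J, x) = -3160 - 4*J (I(J, x) = -4*(790 + J) = -3160 - 4*J)
I(905, ((-1 + 2)*4)*(k(1) + d(1))) - 3871714 = (-3160 - 4*905) - 3871714 = (-3160 - 3620) - 3871714 = -6780 - 3871714 = -3878494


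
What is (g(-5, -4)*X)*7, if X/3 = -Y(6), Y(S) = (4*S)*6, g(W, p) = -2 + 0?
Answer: 6048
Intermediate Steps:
g(W, p) = -2
Y(S) = 24*S
X = -432 (X = 3*(-24*6) = 3*(-1*144) = 3*(-144) = -432)
(g(-5, -4)*X)*7 = -2*(-432)*7 = 864*7 = 6048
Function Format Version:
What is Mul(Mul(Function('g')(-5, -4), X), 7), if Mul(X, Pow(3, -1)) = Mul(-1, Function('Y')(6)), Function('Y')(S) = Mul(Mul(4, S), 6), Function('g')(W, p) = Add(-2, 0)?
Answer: 6048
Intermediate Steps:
Function('g')(W, p) = -2
Function('Y')(S) = Mul(24, S)
X = -432 (X = Mul(3, Mul(-1, Mul(24, 6))) = Mul(3, Mul(-1, 144)) = Mul(3, -144) = -432)
Mul(Mul(Function('g')(-5, -4), X), 7) = Mul(Mul(-2, -432), 7) = Mul(864, 7) = 6048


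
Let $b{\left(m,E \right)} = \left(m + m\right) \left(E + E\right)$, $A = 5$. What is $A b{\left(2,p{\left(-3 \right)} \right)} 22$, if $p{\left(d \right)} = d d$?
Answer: $7920$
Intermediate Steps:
$p{\left(d \right)} = d^{2}$
$b{\left(m,E \right)} = 4 E m$ ($b{\left(m,E \right)} = 2 m 2 E = 4 E m$)
$A b{\left(2,p{\left(-3 \right)} \right)} 22 = 5 \cdot 4 \left(-3\right)^{2} \cdot 2 \cdot 22 = 5 \cdot 4 \cdot 9 \cdot 2 \cdot 22 = 5 \cdot 72 \cdot 22 = 360 \cdot 22 = 7920$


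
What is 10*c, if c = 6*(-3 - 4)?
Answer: -420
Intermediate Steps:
c = -42 (c = 6*(-7) = -42)
10*c = 10*(-42) = -420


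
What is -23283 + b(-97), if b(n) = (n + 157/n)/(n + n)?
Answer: -219064964/9409 ≈ -23283.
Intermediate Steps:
b(n) = (n + 157/n)/(2*n) (b(n) = (n + 157/n)/((2*n)) = (n + 157/n)*(1/(2*n)) = (n + 157/n)/(2*n))
-23283 + b(-97) = -23283 + (½)*(157 + (-97)²)/(-97)² = -23283 + (½)*(1/9409)*(157 + 9409) = -23283 + (½)*(1/9409)*9566 = -23283 + 4783/9409 = -219064964/9409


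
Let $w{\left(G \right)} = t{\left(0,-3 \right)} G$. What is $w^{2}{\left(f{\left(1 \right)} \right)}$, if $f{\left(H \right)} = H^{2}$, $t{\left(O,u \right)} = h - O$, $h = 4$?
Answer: $16$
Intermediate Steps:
$t{\left(O,u \right)} = 4 - O$
$w{\left(G \right)} = 4 G$ ($w{\left(G \right)} = \left(4 - 0\right) G = \left(4 + 0\right) G = 4 G$)
$w^{2}{\left(f{\left(1 \right)} \right)} = \left(4 \cdot 1^{2}\right)^{2} = \left(4 \cdot 1\right)^{2} = 4^{2} = 16$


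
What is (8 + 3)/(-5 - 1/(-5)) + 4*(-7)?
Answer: -727/24 ≈ -30.292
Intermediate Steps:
(8 + 3)/(-5 - 1/(-5)) + 4*(-7) = 11/(-5 - 1*(-1/5)) - 28 = 11/(-5 + 1/5) - 28 = 11/(-24/5) - 28 = 11*(-5/24) - 28 = -55/24 - 28 = -727/24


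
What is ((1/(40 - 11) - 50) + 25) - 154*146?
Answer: -652760/29 ≈ -22509.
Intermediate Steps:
((1/(40 - 11) - 50) + 25) - 154*146 = ((1/29 - 50) + 25) - 22484 = (-1449/29 + 25) - 22484 = -724/29 - 22484 = -652760/29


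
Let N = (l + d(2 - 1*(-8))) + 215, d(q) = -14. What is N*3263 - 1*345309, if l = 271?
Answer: 1194827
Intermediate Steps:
N = 472 (N = (271 - 14) + 215 = 257 + 215 = 472)
N*3263 - 1*345309 = 472*3263 - 1*345309 = 1540136 - 345309 = 1194827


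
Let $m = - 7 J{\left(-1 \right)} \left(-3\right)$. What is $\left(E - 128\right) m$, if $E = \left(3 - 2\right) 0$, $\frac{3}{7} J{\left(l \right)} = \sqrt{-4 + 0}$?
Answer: $- 12544 i \approx - 12544.0 i$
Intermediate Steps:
$J{\left(l \right)} = \frac{14 i}{3}$ ($J{\left(l \right)} = \frac{7 \sqrt{-4 + 0}}{3} = \frac{7 \sqrt{-4}}{3} = \frac{7 \cdot 2 i}{3} = \frac{14 i}{3}$)
$m = 98 i$ ($m = - 7 \frac{14 i}{3} \left(-3\right) = - \frac{98 i}{3} \left(-3\right) = 98 i \approx 98.0 i$)
$E = 0$ ($E = 1 \cdot 0 = 0$)
$\left(E - 128\right) m = \left(0 - 128\right) 98 i = - 128 \cdot 98 i = - 12544 i$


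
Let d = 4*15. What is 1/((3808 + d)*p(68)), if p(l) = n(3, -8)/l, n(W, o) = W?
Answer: 17/2901 ≈ 0.0058600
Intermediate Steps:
d = 60
p(l) = 3/l
1/((3808 + d)*p(68)) = 1/((3808 + 60)*((3/68))) = 1/(3868*((3*(1/68)))) = 1/(3868*(3/68)) = (1/3868)*(68/3) = 17/2901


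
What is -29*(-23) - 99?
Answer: 568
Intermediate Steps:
-29*(-23) - 99 = 667 - 99 = 568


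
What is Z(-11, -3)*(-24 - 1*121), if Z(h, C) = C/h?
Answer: -435/11 ≈ -39.545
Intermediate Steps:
Z(-11, -3)*(-24 - 1*121) = (-3/(-11))*(-24 - 1*121) = (-3*(-1/11))*(-24 - 121) = (3/11)*(-145) = -435/11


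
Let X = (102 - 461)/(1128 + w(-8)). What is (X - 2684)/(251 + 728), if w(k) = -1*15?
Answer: -2987651/1089627 ≈ -2.7419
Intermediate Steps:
w(k) = -15
X = -359/1113 (X = (102 - 461)/(1128 - 15) = -359/1113 ≈ -0.32255)
(X - 2684)/(251 + 728) = (-359/1113 - 2684)/(251 + 728) = -2987651/1113/979 = -2987651/1113*1/979 = -2987651/1089627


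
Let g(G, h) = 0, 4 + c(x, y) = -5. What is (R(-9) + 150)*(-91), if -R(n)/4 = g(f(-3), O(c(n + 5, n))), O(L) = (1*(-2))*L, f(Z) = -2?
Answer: -13650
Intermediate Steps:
c(x, y) = -9 (c(x, y) = -4 - 5 = -9)
O(L) = -2*L
R(n) = 0 (R(n) = -4*0 = 0)
(R(-9) + 150)*(-91) = (0 + 150)*(-91) = 150*(-91) = -13650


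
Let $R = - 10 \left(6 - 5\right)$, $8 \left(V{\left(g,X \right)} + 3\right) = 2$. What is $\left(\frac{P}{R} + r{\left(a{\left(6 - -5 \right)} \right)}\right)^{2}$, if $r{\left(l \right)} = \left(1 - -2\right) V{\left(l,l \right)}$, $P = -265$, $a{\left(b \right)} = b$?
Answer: $\frac{5329}{16} \approx 333.06$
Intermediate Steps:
$V{\left(g,X \right)} = - \frac{11}{4}$ ($V{\left(g,X \right)} = -3 + \frac{1}{8} \cdot 2 = -3 + \frac{1}{4} = - \frac{11}{4}$)
$r{\left(l \right)} = - \frac{33}{4}$ ($r{\left(l \right)} = \left(1 - -2\right) \left(- \frac{11}{4}\right) = \left(1 + 2\right) \left(- \frac{11}{4}\right) = 3 \left(- \frac{11}{4}\right) = - \frac{33}{4}$)
$R = -10$ ($R = \left(-10\right) 1 = -10$)
$\left(\frac{P}{R} + r{\left(a{\left(6 - -5 \right)} \right)}\right)^{2} = \left(- \frac{265}{-10} - \frac{33}{4}\right)^{2} = \left(\left(-265\right) \left(- \frac{1}{10}\right) - \frac{33}{4}\right)^{2} = \left(\frac{53}{2} - \frac{33}{4}\right)^{2} = \left(\frac{73}{4}\right)^{2} = \frac{5329}{16}$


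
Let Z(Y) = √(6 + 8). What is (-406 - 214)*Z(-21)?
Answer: -620*√14 ≈ -2319.8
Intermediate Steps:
Z(Y) = √14
(-406 - 214)*Z(-21) = (-406 - 214)*√14 = -620*√14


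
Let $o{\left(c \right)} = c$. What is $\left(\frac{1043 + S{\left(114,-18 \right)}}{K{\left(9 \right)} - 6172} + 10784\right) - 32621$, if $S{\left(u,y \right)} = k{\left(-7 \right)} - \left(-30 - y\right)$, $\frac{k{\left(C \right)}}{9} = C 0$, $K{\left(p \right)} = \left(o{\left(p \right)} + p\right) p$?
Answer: $- \frac{26248285}{1202} \approx -21837.0$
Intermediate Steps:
$K{\left(p \right)} = 2 p^{2}$ ($K{\left(p \right)} = \left(p + p\right) p = 2 p p = 2 p^{2}$)
$k{\left(C \right)} = 0$ ($k{\left(C \right)} = 9 C 0 = 9 \cdot 0 = 0$)
$S{\left(u,y \right)} = 30 + y$ ($S{\left(u,y \right)} = 0 - \left(-30 - y\right) = 0 + \left(30 + y\right) = 30 + y$)
$\left(\frac{1043 + S{\left(114,-18 \right)}}{K{\left(9 \right)} - 6172} + 10784\right) - 32621 = \left(\frac{1043 + \left(30 - 18\right)}{2 \cdot 9^{2} - 6172} + 10784\right) - 32621 = \left(\frac{1043 + 12}{2 \cdot 81 - 6172} + 10784\right) - 32621 = \left(\frac{1055}{162 - 6172} + 10784\right) - 32621 = \left(\frac{1055}{-6010} + 10784\right) - 32621 = \left(1055 \left(- \frac{1}{6010}\right) + 10784\right) - 32621 = \left(- \frac{211}{1202} + 10784\right) - 32621 = \frac{12962157}{1202} - 32621 = - \frac{26248285}{1202}$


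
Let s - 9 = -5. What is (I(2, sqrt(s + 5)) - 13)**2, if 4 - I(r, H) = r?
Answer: 121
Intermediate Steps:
s = 4 (s = 9 - 5 = 4)
I(r, H) = 4 - r
(I(2, sqrt(s + 5)) - 13)**2 = ((4 - 1*2) - 13)**2 = ((4 - 2) - 13)**2 = (2 - 13)**2 = (-11)**2 = 121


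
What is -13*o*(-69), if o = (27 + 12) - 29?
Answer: 8970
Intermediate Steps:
o = 10 (o = 39 - 29 = 10)
-13*o*(-69) = -13*10*(-69) = -130*(-69) = 8970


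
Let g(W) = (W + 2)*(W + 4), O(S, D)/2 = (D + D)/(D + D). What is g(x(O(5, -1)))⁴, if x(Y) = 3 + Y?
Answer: 15752961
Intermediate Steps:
O(S, D) = 2 (O(S, D) = 2*((D + D)/(D + D)) = 2*((2*D)/((2*D))) = 2*((2*D)*(1/(2*D))) = 2*1 = 2)
g(W) = (2 + W)*(4 + W)
g(x(O(5, -1)))⁴ = (8 + (3 + 2)² + 6*(3 + 2))⁴ = (8 + 5² + 6*5)⁴ = (8 + 25 + 30)⁴ = 63⁴ = 15752961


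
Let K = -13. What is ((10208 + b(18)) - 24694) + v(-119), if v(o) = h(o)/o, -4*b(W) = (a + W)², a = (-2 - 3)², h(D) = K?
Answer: -7115315/476 ≈ -14948.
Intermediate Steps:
h(D) = -13
a = 25 (a = (-5)² = 25)
b(W) = -(25 + W)²/4
v(o) = -13/o
((10208 + b(18)) - 24694) + v(-119) = ((10208 - (25 + 18)²/4) - 24694) - 13/(-119) = ((10208 - ¼*43²) - 24694) - 13*(-1/119) = ((10208 - ¼*1849) - 24694) + 13/119 = ((10208 - 1849/4) - 24694) + 13/119 = (38983/4 - 24694) + 13/119 = -59793/4 + 13/119 = -7115315/476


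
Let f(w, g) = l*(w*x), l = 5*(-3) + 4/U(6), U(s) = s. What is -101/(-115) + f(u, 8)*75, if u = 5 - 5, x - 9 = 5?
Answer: 101/115 ≈ 0.87826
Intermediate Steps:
x = 14 (x = 9 + 5 = 14)
l = -43/3 (l = 5*(-3) + 4/6 = -15 + 4*(1/6) = -15 + 2/3 = -43/3 ≈ -14.333)
u = 0
f(w, g) = -602*w/3 (f(w, g) = -43*w*14/3 = -602*w/3)
-101/(-115) + f(u, 8)*75 = -101/(-115) - 602/3*0*75 = -101*(-1/115) + 0*75 = 101/115 + 0 = 101/115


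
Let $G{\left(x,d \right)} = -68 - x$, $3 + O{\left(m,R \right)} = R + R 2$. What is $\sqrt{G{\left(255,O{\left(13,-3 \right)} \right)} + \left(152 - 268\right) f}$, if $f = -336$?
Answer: $\sqrt{38653} \approx 196.6$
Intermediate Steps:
$O{\left(m,R \right)} = -3 + 3 R$ ($O{\left(m,R \right)} = -3 + \left(R + R 2\right) = -3 + \left(R + 2 R\right) = -3 + 3 R$)
$\sqrt{G{\left(255,O{\left(13,-3 \right)} \right)} + \left(152 - 268\right) f} = \sqrt{\left(-68 - 255\right) + \left(152 - 268\right) \left(-336\right)} = \sqrt{\left(-68 - 255\right) - -38976} = \sqrt{-323 + 38976} = \sqrt{38653}$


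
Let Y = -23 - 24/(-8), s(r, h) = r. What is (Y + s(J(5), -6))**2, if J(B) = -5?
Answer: 625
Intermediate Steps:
Y = -20 (Y = -23 - 24*(-1)/8 = -23 - 1*(-3) = -23 + 3 = -20)
(Y + s(J(5), -6))**2 = (-20 - 5)**2 = (-25)**2 = 625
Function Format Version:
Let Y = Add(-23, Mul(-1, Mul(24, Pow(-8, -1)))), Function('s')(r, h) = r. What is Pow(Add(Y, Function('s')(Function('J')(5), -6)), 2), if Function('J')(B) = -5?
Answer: 625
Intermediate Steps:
Y = -20 (Y = Add(-23, Mul(-1, Mul(24, Rational(-1, 8)))) = Add(-23, Mul(-1, -3)) = Add(-23, 3) = -20)
Pow(Add(Y, Function('s')(Function('J')(5), -6)), 2) = Pow(Add(-20, -5), 2) = Pow(-25, 2) = 625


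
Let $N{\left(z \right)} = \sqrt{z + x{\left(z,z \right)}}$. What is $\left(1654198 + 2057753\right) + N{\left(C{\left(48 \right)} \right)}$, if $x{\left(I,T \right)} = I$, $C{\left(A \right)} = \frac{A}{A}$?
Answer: $3711951 + \sqrt{2} \approx 3.712 \cdot 10^{6}$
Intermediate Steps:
$C{\left(A \right)} = 1$
$N{\left(z \right)} = \sqrt{2} \sqrt{z}$ ($N{\left(z \right)} = \sqrt{z + z} = \sqrt{2 z} = \sqrt{2} \sqrt{z}$)
$\left(1654198 + 2057753\right) + N{\left(C{\left(48 \right)} \right)} = \left(1654198 + 2057753\right) + \sqrt{2} \sqrt{1} = 3711951 + \sqrt{2} \cdot 1 = 3711951 + \sqrt{2}$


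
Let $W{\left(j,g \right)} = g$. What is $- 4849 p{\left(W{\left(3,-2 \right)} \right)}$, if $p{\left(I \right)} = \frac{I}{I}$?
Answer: $-4849$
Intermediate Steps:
$p{\left(I \right)} = 1$
$- 4849 p{\left(W{\left(3,-2 \right)} \right)} = \left(-4849\right) 1 = -4849$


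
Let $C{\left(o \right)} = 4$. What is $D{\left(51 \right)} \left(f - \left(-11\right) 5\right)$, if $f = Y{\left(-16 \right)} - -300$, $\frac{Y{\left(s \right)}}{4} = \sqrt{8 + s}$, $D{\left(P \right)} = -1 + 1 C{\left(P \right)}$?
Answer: $1065 + 24 i \sqrt{2} \approx 1065.0 + 33.941 i$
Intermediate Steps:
$D{\left(P \right)} = 3$ ($D{\left(P \right)} = -1 + 1 \cdot 4 = -1 + 4 = 3$)
$Y{\left(s \right)} = 4 \sqrt{8 + s}$
$f = 300 + 8 i \sqrt{2}$ ($f = 4 \sqrt{8 - 16} - -300 = 4 \sqrt{-8} + 300 = 4 \cdot 2 i \sqrt{2} + 300 = 8 i \sqrt{2} + 300 = 300 + 8 i \sqrt{2} \approx 300.0 + 11.314 i$)
$D{\left(51 \right)} \left(f - \left(-11\right) 5\right) = 3 \left(\left(300 + 8 i \sqrt{2}\right) - \left(-11\right) 5\right) = 3 \left(\left(300 + 8 i \sqrt{2}\right) - -55\right) = 3 \left(\left(300 + 8 i \sqrt{2}\right) + 55\right) = 3 \left(355 + 8 i \sqrt{2}\right) = 1065 + 24 i \sqrt{2}$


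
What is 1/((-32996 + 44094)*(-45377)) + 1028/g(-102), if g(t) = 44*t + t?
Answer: -258847290539/1155748106070 ≈ -0.22397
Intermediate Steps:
g(t) = 45*t
1/((-32996 + 44094)*(-45377)) + 1028/g(-102) = 1/((-32996 + 44094)*(-45377)) + 1028/((45*(-102))) = -1/45377/11098 + 1028/(-4590) = (1/11098)*(-1/45377) + 1028*(-1/4590) = -1/503593946 - 514/2295 = -258847290539/1155748106070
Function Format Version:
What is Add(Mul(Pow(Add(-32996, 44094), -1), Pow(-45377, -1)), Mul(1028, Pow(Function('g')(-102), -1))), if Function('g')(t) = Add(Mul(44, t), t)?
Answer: Rational(-258847290539, 1155748106070) ≈ -0.22397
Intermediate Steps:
Function('g')(t) = Mul(45, t)
Add(Mul(Pow(Add(-32996, 44094), -1), Pow(-45377, -1)), Mul(1028, Pow(Function('g')(-102), -1))) = Add(Mul(Pow(Add(-32996, 44094), -1), Pow(-45377, -1)), Mul(1028, Pow(Mul(45, -102), -1))) = Add(Mul(Pow(11098, -1), Rational(-1, 45377)), Mul(1028, Pow(-4590, -1))) = Add(Mul(Rational(1, 11098), Rational(-1, 45377)), Mul(1028, Rational(-1, 4590))) = Add(Rational(-1, 503593946), Rational(-514, 2295)) = Rational(-258847290539, 1155748106070)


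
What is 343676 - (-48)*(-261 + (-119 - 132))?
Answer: 319100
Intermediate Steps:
343676 - (-48)*(-261 + (-119 - 132)) = 343676 - (-48)*(-261 - 251) = 343676 - (-48)*(-512) = 343676 - 1*24576 = 343676 - 24576 = 319100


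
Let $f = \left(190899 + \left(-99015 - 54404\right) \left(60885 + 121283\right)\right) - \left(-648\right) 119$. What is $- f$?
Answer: $27947764381$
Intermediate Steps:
$f = -27947764381$ ($f = \left(190899 - 27948032392\right) - -77112 = \left(190899 - 27948032392\right) + 77112 = -27947841493 + 77112 = -27947764381$)
$- f = \left(-1\right) \left(-27947764381\right) = 27947764381$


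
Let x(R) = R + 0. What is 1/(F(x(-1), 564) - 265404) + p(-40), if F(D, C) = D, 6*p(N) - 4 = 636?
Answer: 84929597/796215 ≈ 106.67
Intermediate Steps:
x(R) = R
p(N) = 320/3 (p(N) = ⅔ + (⅙)*636 = ⅔ + 106 = 320/3)
1/(F(x(-1), 564) - 265404) + p(-40) = 1/(-1 - 265404) + 320/3 = 1/(-265405) + 320/3 = -1/265405 + 320/3 = 84929597/796215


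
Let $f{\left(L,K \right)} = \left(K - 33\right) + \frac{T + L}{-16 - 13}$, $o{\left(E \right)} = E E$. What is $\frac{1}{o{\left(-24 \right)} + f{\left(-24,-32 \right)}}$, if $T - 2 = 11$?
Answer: $\frac{29}{14830} \approx 0.0019555$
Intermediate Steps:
$T = 13$ ($T = 2 + 11 = 13$)
$o{\left(E \right)} = E^{2}$
$f{\left(L,K \right)} = - \frac{970}{29} + K - \frac{L}{29}$ ($f{\left(L,K \right)} = \left(K - 33\right) + \frac{13 + L}{-16 - 13} = \left(-33 + K\right) + \frac{13 + L}{-29} = \left(-33 + K\right) + \left(13 + L\right) \left(- \frac{1}{29}\right) = \left(-33 + K\right) - \left(\frac{13}{29} + \frac{L}{29}\right) = - \frac{970}{29} + K - \frac{L}{29}$)
$\frac{1}{o{\left(-24 \right)} + f{\left(-24,-32 \right)}} = \frac{1}{\left(-24\right)^{2} - \frac{1874}{29}} = \frac{1}{576 - \frac{1874}{29}} = \frac{1}{\frac{14830}{29}} = \frac{29}{14830}$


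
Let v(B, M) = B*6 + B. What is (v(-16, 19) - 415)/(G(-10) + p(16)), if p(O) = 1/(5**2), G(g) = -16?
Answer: 13175/399 ≈ 33.020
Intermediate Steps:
v(B, M) = 7*B (v(B, M) = 6*B + B = 7*B)
p(O) = 1/25
(v(-16, 19) - 415)/(G(-10) + p(16)) = (7*(-16) - 415)/(-16 + 1/25) = (-112 - 415)/(-399/25) = -527*(-25/399) = 13175/399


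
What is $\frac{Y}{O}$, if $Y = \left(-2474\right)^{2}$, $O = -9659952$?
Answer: $- \frac{1530169}{2414988} \approx -0.63361$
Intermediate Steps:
$Y = 6120676$
$\frac{Y}{O} = \frac{6120676}{-9659952} = 6120676 \left(- \frac{1}{9659952}\right) = - \frac{1530169}{2414988}$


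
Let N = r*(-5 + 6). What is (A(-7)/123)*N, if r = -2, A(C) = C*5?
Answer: 70/123 ≈ 0.56911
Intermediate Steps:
A(C) = 5*C
N = -2 (N = -2*(-5 + 6) = -2*1 = -2)
(A(-7)/123)*N = ((5*(-7))/123)*(-2) = -35*1/123*(-2) = -35/123*(-2) = 70/123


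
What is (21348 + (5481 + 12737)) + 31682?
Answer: 71248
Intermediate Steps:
(21348 + (5481 + 12737)) + 31682 = (21348 + 18218) + 31682 = 39566 + 31682 = 71248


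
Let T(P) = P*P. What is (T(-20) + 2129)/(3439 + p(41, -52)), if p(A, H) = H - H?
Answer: 2529/3439 ≈ 0.73539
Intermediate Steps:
p(A, H) = 0
T(P) = P²
(T(-20) + 2129)/(3439 + p(41, -52)) = ((-20)² + 2129)/(3439 + 0) = (400 + 2129)/3439 = 2529*(1/3439) = 2529/3439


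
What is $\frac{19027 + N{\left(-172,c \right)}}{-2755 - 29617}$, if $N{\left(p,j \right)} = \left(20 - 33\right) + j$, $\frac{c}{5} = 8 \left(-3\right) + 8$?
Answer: $- \frac{9467}{16186} \approx -0.58489$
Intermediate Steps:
$c = -80$ ($c = 5 \left(8 \left(-3\right) + 8\right) = 5 \left(-24 + 8\right) = 5 \left(-16\right) = -80$)
$N{\left(p,j \right)} = -13 + j$
$\frac{19027 + N{\left(-172,c \right)}}{-2755 - 29617} = \frac{19027 - 93}{-2755 - 29617} = \frac{19027 - 93}{-32372} = 18934 \left(- \frac{1}{32372}\right) = - \frac{9467}{16186}$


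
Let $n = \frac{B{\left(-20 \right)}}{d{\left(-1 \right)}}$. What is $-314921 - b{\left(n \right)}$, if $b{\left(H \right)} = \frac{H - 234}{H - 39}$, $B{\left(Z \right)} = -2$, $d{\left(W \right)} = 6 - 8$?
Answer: $- \frac{11967231}{38} \approx -3.1493 \cdot 10^{5}$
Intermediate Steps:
$d{\left(W \right)} = -2$
$n = 1$ ($n = - \frac{2}{-2} = \left(-2\right) \left(- \frac{1}{2}\right) = 1$)
$b{\left(H \right)} = \frac{-234 + H}{-39 + H}$
$-314921 - b{\left(n \right)} = -314921 - \frac{-234 + 1}{-39 + 1} = -314921 - \frac{1}{-38} \left(-233\right) = -314921 - \left(- \frac{1}{38}\right) \left(-233\right) = -314921 - \frac{233}{38} = - \frac{11967231}{38}$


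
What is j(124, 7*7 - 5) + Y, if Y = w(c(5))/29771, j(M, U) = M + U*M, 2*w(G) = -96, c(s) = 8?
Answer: 166122132/29771 ≈ 5580.0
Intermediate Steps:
w(G) = -48 (w(G) = (½)*(-96) = -48)
j(M, U) = M + M*U
Y = -48/29771 ≈ -0.0016123
j(124, 7*7 - 5) + Y = 124*(1 + (7*7 - 5)) - 48/29771 = 124*(1 + (49 - 5)) - 48/29771 = 124*(1 + 44) - 48/29771 = 124*45 - 48/29771 = 5580 - 48/29771 = 166122132/29771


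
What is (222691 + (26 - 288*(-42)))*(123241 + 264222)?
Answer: 90981349419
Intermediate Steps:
(222691 + (26 - 288*(-42)))*(123241 + 264222) = (222691 + (26 + 12096))*387463 = (222691 + 12122)*387463 = 234813*387463 = 90981349419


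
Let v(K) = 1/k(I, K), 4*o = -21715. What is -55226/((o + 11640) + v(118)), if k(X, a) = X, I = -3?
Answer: -662712/74531 ≈ -8.8918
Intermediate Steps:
o = -21715/4 (o = (¼)*(-21715) = -21715/4 ≈ -5428.8)
v(K) = -⅓ (v(K) = 1/(-3) = -⅓)
-55226/((o + 11640) + v(118)) = -55226/((-21715/4 + 11640) - ⅓) = -55226/(24845/4 - ⅓) = -55226/74531/12 = -55226*12/74531 = -662712/74531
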